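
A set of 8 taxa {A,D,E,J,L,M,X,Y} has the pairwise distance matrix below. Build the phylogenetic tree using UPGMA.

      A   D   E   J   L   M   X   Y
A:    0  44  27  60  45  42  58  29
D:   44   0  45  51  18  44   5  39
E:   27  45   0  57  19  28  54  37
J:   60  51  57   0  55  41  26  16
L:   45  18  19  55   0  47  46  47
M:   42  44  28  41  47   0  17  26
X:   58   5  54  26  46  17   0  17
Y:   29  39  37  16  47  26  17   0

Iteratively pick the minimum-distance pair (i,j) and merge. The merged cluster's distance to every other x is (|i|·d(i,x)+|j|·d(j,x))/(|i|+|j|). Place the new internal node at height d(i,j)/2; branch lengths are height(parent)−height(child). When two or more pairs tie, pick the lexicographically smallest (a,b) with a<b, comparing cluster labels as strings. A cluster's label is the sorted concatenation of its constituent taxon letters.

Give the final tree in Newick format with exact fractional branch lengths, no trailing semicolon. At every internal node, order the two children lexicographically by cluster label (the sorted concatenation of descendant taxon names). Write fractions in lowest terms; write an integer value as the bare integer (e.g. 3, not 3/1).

iteration 1: select D,X (d=5); attach at lengths (5/2, 5/2); label the merged cluster DX
  updated: d(A,DX)=51, d(DX,E)=99/2, d(DX,J)=77/2, d(DX,L)=32, d(DX,M)=61/2, d(DX,Y)=28
iteration 2: select J,Y (d=16); attach at lengths (8, 8); label the merged cluster JY
  updated: d(A,JY)=89/2, d(DX,JY)=133/4, d(E,JY)=47, d(JY,L)=51, d(JY,M)=67/2
iteration 3: select E,L (d=19); attach at lengths (19/2, 19/2); label the merged cluster EL
  updated: d(A,EL)=36, d(DX,EL)=163/4, d(EL,JY)=49, d(EL,M)=75/2
iteration 4: select DX,M (d=61/2); attach at lengths (51/4, 61/4); label the merged cluster DMX
  updated: d(A,DMX)=48, d(DMX,EL)=119/3, d(DMX,JY)=100/3
iteration 5: select DMX,JY (d=100/3); attach at lengths (17/12, 26/3); label the merged cluster DJMXY
  updated: d(A,DJMXY)=233/5, d(DJMXY,EL)=217/5
iteration 6: select A,EL (d=36); attach at lengths (18, 17/2); label the merged cluster AEL
  updated: d(AEL,DJMXY)=667/15
iteration 7: select AEL,DJMXY (d=667/15); attach at lengths (127/30, 167/30); label the merged cluster ADEJLMXY
final tree: ((A:18,(E:19/2,L:19/2):17/2):127/30,(((D:5/2,X:5/2):51/4,M:61/4):17/12,(J:8,Y:8):26/3):167/30)
total length: 6863/60

((A:18,(E:19/2,L:19/2):17/2):127/30,(((D:5/2,X:5/2):51/4,M:61/4):17/12,(J:8,Y:8):26/3):167/30)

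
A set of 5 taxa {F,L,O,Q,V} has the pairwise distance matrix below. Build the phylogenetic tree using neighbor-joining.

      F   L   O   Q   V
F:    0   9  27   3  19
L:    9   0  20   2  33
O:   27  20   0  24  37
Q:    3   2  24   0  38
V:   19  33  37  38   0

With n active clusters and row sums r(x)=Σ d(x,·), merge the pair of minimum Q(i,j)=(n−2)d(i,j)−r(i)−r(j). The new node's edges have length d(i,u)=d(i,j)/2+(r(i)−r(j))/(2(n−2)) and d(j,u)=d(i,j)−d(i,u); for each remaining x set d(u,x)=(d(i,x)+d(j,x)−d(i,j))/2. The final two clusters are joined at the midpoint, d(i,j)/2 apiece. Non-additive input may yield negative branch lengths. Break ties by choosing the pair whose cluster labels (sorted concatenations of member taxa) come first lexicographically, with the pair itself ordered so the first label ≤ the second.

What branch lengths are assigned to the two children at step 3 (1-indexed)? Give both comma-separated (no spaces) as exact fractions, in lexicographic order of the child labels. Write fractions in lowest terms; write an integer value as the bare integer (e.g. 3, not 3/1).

1. join F+V (d=19, Q=-128) ⇒ FV; edges |F|=-2, |V|=21
  updated: d(FV,L)=23/2, d(FV,O)=45/2, d(FV,Q)=11
2. join FV+O (d=45/2, Q=-133/2) ⇒ FOV; edges |FV|=47/8, |O|=133/8
  updated: d(FOV,L)=9/2, d(FOV,Q)=25/4
3. join FOV+L (d=9/2, Q=-51/4) ⇒ FLOV; edges |FOV|=35/8, |L|=1/8
  updated: d(FLOV,Q)=15/8
4. join FLOV+Q (d=15/8) ⇒ FLOQV; edges |FLOV|=15/16, |Q|=15/16
final tree: ((((F:-2,V:21):47/8,O:133/8):35/8,L:1/8):15/16,Q:15/16)
total length: 383/8

35/8,1/8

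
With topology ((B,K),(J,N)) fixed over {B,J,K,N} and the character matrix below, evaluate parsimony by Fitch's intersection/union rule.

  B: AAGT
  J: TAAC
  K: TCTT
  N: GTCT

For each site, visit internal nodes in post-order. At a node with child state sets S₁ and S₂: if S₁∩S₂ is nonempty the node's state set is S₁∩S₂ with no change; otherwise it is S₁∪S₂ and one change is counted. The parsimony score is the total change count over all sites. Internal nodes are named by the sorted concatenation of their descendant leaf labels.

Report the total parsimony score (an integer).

8

[col 0] BK: children B:{A}, K:{T} ∪→ {A,T}; cost 1
[col 0] JN: children J:{T}, N:{G} ∪→ {G,T}; cost 1
[col 0] BJKN: children BK:{A,T}, JN:{G,T} ∩→ {T}; cost 0
[col 1] BK: children B:{A}, K:{C} ∪→ {A,C}; cost 1
[col 1] JN: children J:{A}, N:{T} ∪→ {A,T}; cost 1
[col 1] BJKN: children BK:{A,C}, JN:{A,T} ∩→ {A}; cost 0
[col 2] BK: children B:{G}, K:{T} ∪→ {G,T}; cost 1
[col 2] JN: children J:{A}, N:{C} ∪→ {A,C}; cost 1
[col 2] BJKN: children BK:{G,T}, JN:{A,C} ∪→ {A,C,G,T}; cost 1
[col 3] BK: children B:{T}, K:{T} ∩→ {T}; cost 0
[col 3] JN: children J:{C}, N:{T} ∪→ {C,T}; cost 1
[col 3] BJKN: children BK:{T}, JN:{C,T} ∩→ {T}; cost 0
per-site changes: [2, 2, 3, 1]; total = 8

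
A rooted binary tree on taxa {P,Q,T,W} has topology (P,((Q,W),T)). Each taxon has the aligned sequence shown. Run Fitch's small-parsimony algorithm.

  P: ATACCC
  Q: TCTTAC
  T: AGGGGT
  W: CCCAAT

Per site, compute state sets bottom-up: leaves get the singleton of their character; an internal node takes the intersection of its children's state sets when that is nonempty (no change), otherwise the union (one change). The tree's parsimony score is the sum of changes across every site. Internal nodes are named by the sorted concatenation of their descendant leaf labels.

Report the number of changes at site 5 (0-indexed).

QW@0: {T} ∪ {C} = {C,T} (union, +1)
QTW@0: {C,T} ∪ {A} = {A,C,T} (union, +1)
PQTW@0: {A} ∩ {A,C,T} = {A} (intersection, +0)
QW@1: {C} ∩ {C} = {C} (intersection, +0)
QTW@1: {C} ∪ {G} = {C,G} (union, +1)
PQTW@1: {T} ∪ {C,G} = {C,G,T} (union, +1)
QW@2: {T} ∪ {C} = {C,T} (union, +1)
QTW@2: {C,T} ∪ {G} = {C,G,T} (union, +1)
PQTW@2: {A} ∪ {C,G,T} = {A,C,G,T} (union, +1)
QW@3: {T} ∪ {A} = {A,T} (union, +1)
QTW@3: {A,T} ∪ {G} = {A,G,T} (union, +1)
PQTW@3: {C} ∪ {A,G,T} = {A,C,G,T} (union, +1)
QW@4: {A} ∩ {A} = {A} (intersection, +0)
QTW@4: {A} ∪ {G} = {A,G} (union, +1)
PQTW@4: {C} ∪ {A,G} = {A,C,G} (union, +1)
QW@5: {C} ∪ {T} = {C,T} (union, +1)
QTW@5: {C,T} ∩ {T} = {T} (intersection, +0)
PQTW@5: {C} ∪ {T} = {C,T} (union, +1)
per-site changes: [2, 2, 3, 3, 2, 2]; total = 14

2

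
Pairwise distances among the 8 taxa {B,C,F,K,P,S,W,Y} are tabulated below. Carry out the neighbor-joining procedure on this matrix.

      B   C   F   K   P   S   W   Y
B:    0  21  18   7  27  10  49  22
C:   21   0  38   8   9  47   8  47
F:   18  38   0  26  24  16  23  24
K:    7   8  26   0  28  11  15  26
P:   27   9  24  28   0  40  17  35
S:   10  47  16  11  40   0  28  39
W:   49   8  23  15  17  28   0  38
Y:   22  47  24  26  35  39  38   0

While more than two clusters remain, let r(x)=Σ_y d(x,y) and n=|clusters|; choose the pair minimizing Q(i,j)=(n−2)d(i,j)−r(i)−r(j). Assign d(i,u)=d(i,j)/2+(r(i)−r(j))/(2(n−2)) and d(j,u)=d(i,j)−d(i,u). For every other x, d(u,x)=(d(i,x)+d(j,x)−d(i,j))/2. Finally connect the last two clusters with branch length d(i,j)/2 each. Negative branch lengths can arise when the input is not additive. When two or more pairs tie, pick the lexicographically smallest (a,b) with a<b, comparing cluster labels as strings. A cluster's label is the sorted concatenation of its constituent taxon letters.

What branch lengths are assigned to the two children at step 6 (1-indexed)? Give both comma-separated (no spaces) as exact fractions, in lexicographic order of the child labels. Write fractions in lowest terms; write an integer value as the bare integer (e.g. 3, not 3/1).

1. join C+W (d=8, Q=-308) ⇒ CW; edges |C|=4, |W|=4
  updated: d(B,CW)=31, d(CW,F)=53/2, d(CW,K)=15/2, d(CW,P)=9, d(CW,S)=67/2, d(CW,Y)=77/2
2. join CW+P (d=9, Q=-264) ⇒ CPW; edges |CW|=14/5, |P|=31/5
  updated: d(B,CPW)=49/2, d(CPW,F)=83/4, d(CPW,K)=53/4, d(CPW,S)=129/4, d(CPW,Y)=129/4
3. join CPW+K (d=53/4, Q=-613/4) ⇒ CKPW; edges |CPW|=371/32, |K|=53/32
  updated: d(B,CKPW)=73/8, d(CKPW,F)=67/4, d(CKPW,S)=15, d(CKPW,Y)=45/2
4. join F+Y (d=24, Q=-441/4) ⇒ FY; edges |F|=157/24, |Y|=419/24
  updated: d(B,FY)=8, d(CKPW,FY)=61/8, d(FY,S)=31/2
5. join B+S (d=10, Q=-381/8) ⇒ BS; edges |B|=53/32, |S|=267/32
  updated: d(BS,CKPW)=113/16, d(BS,FY)=27/4
6. join BS+CKPW (d=113/16, Q=-343/16) ⇒ BCKPSW; edges |BS|=99/32, |CKPW|=127/32
  updated: d(BCKPSW,FY)=117/32
7. join BCKPSW+FY (d=117/32) ⇒ BCFKPSWY; edges |BCKPSW|=117/64, |FY|=117/64
final tree: (((B:53/32,S:267/32):99/32,(((C:4,W:4):14/5,P:31/5):371/32,K:53/32):127/32):117/64,(F:157/24,Y:419/24):117/64)
total length: 2399/32

99/32,127/32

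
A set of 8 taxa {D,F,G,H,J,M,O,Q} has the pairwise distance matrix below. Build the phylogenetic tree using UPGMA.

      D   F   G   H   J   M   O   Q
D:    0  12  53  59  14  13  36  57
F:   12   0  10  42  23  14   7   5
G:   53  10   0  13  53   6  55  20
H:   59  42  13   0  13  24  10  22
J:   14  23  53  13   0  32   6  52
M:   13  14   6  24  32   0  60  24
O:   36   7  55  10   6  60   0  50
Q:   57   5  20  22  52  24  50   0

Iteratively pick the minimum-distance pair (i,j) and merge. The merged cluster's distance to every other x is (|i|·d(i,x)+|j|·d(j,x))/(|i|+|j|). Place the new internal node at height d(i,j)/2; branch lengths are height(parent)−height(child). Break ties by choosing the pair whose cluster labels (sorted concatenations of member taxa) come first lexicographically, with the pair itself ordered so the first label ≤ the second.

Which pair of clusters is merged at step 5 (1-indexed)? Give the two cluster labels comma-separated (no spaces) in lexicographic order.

iteration 1: select F,Q (d=5); attach at lengths (5/2, 5/2); label the merged cluster FQ
  updated: d(D,FQ)=69/2, d(FQ,G)=15, d(FQ,H)=32, d(FQ,J)=75/2, d(FQ,M)=19, d(FQ,O)=57/2
iteration 2: select G,M (d=6); attach at lengths (3, 3); label the merged cluster GM
  updated: d(D,GM)=33, d(FQ,GM)=17, d(GM,H)=37/2, d(GM,J)=85/2, d(GM,O)=115/2
iteration 3: select J,O (d=6); attach at lengths (3, 3); label the merged cluster JO
  updated: d(D,JO)=25, d(FQ,JO)=33, d(GM,JO)=50, d(H,JO)=23/2
iteration 4: select H,JO (d=23/2); attach at lengths (23/4, 11/4); label the merged cluster HJO
  updated: d(D,HJO)=109/3, d(FQ,HJO)=98/3, d(GM,HJO)=79/2
iteration 5: select FQ,GM (d=17); attach at lengths (6, 11/2); label the merged cluster FGMQ
  updated: d(D,FGMQ)=135/4, d(FGMQ,HJO)=433/12
iteration 6: select D,FGMQ (d=135/4); attach at lengths (135/8, 67/8); label the merged cluster DFGMQ
  updated: d(DFGMQ,HJO)=542/15
iteration 7: select DFGMQ,HJO (d=542/15); attach at lengths (143/120, 739/60); label the merged cluster DFGHJMOQ
final tree: ((D:135/8,((F:5/2,Q:5/2):6,(G:3,M:3):11/2):67/8):143/120,(H:23/4,(J:3,O:3):11/4):739/60)
total length: 9091/120

FQ,GM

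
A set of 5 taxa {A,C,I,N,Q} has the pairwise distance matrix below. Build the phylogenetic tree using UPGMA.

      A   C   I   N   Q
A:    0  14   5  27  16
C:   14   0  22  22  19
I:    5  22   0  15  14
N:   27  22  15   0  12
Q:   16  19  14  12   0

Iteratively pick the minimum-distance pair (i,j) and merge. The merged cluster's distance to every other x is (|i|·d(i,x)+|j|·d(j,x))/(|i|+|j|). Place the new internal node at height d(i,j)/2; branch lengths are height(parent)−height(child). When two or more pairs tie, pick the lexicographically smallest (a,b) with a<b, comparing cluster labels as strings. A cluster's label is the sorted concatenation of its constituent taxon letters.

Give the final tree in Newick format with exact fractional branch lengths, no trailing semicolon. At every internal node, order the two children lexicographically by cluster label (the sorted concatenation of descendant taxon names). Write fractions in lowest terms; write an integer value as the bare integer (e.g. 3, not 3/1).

(((A:5/2,I:5/2):13/2,C:9):5/12,(N:6,Q:6):41/12)

iteration 1: select A,I (d=5); attach at lengths (5/2, 5/2); label the merged cluster AI
  updated: d(AI,C)=18, d(AI,N)=21, d(AI,Q)=15
iteration 2: select N,Q (d=12); attach at lengths (6, 6); label the merged cluster NQ
  updated: d(AI,NQ)=18, d(C,NQ)=41/2
iteration 3: select AI,C (d=18); attach at lengths (13/2, 9); label the merged cluster ACI
  updated: d(ACI,NQ)=113/6
iteration 4: select ACI,NQ (d=113/6); attach at lengths (5/12, 41/12); label the merged cluster ACINQ
final tree: (((A:5/2,I:5/2):13/2,C:9):5/12,(N:6,Q:6):41/12)
total length: 109/3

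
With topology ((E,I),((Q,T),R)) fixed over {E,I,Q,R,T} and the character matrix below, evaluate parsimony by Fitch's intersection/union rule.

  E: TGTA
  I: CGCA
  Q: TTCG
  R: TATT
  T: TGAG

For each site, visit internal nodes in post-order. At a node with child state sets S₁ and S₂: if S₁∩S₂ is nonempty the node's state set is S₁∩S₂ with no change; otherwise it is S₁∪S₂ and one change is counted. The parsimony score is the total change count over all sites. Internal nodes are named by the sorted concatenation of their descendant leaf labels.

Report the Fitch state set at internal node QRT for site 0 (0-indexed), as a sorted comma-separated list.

site 0, node EI: E={T} ∪ I={C} → {C,T} (+1)
site 0, node QT: Q={T} ∩ T={T} → {T} (+0)
site 0, node QRT: QT={T} ∩ R={T} → {T} (+0)
site 0, node EIQRT: EI={C,T} ∩ QRT={T} → {T} (+0)
site 1, node EI: E={G} ∩ I={G} → {G} (+0)
site 1, node QT: Q={T} ∪ T={G} → {G,T} (+1)
site 1, node QRT: QT={G,T} ∪ R={A} → {A,G,T} (+1)
site 1, node EIQRT: EI={G} ∩ QRT={A,G,T} → {G} (+0)
site 2, node EI: E={T} ∪ I={C} → {C,T} (+1)
site 2, node QT: Q={C} ∪ T={A} → {A,C} (+1)
site 2, node QRT: QT={A,C} ∪ R={T} → {A,C,T} (+1)
site 2, node EIQRT: EI={C,T} ∩ QRT={A,C,T} → {C,T} (+0)
site 3, node EI: E={A} ∩ I={A} → {A} (+0)
site 3, node QT: Q={G} ∩ T={G} → {G} (+0)
site 3, node QRT: QT={G} ∪ R={T} → {G,T} (+1)
site 3, node EIQRT: EI={A} ∪ QRT={G,T} → {A,G,T} (+1)
per-site changes: [1, 2, 3, 2]; total = 8

T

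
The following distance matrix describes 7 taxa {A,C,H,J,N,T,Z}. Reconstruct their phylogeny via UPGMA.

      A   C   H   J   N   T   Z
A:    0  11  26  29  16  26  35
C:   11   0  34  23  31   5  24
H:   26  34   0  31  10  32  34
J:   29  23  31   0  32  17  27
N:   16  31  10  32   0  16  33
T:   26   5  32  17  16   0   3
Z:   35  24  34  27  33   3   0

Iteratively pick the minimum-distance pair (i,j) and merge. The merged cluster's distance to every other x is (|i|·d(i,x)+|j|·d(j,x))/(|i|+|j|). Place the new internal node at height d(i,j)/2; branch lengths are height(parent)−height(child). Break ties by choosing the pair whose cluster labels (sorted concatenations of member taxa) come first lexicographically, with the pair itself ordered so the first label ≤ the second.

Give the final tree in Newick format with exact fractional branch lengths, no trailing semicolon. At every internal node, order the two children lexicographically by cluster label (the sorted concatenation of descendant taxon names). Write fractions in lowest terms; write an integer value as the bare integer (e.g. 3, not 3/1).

1. join T+Z (d=3) ⇒ TZ; edges |T|=3/2, |Z|=3/2
  updated: d(A,TZ)=61/2, d(C,TZ)=29/2, d(H,TZ)=33, d(J,TZ)=22, d(N,TZ)=49/2
2. join H+N (d=10) ⇒ HN; edges |H|=5, |N|=5
  updated: d(A,HN)=21, d(C,HN)=65/2, d(HN,J)=63/2, d(HN,TZ)=115/4
3. join A+C (d=11) ⇒ AC; edges |A|=11/2, |C|=11/2
  updated: d(AC,HN)=107/4, d(AC,J)=26, d(AC,TZ)=45/2
4. join J+TZ (d=22) ⇒ JTZ; edges |J|=11, |TZ|=19/2
  updated: d(AC,JTZ)=71/3, d(HN,JTZ)=89/3
5. join AC+JTZ (d=71/3) ⇒ ACJTZ; edges |AC|=19/3, |JTZ|=5/6
  updated: d(ACJTZ,HN)=57/2
6. join ACJTZ+HN (d=57/2) ⇒ ACHJNTZ; edges |ACJTZ|=29/12, |HN|=37/4
final tree: (((A:11/2,C:11/2):19/3,(J:11,(T:3/2,Z:3/2):19/2):5/6):29/12,(H:5,N:5):37/4)
total length: 190/3

(((A:11/2,C:11/2):19/3,(J:11,(T:3/2,Z:3/2):19/2):5/6):29/12,(H:5,N:5):37/4)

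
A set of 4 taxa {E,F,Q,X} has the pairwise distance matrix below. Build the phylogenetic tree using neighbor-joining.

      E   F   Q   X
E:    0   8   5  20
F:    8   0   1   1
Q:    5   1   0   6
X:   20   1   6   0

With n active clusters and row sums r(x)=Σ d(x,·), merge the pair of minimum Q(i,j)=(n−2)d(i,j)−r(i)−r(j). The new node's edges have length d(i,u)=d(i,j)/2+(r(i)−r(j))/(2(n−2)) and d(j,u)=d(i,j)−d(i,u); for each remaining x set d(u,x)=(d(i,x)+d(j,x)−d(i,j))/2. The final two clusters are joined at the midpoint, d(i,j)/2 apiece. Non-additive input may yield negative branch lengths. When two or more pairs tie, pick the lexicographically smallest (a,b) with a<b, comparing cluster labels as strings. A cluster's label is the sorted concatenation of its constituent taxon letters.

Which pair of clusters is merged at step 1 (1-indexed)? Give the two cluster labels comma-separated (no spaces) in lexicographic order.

E,Q

1. join E+Q (d=5, Q=-35) ⇒ EQ; edges |E|=31/4, |Q|=-11/4
  updated: d(EQ,F)=2, d(EQ,X)=21/2
2. join EQ+F (d=2, Q=-27/2) ⇒ EFQ; edges |EQ|=23/4, |F|=-15/4
  updated: d(EFQ,X)=19/4
3. join EFQ+X (d=19/4) ⇒ EFQX; edges |EFQ|=19/8, |X|=19/8
final tree: (((E:31/4,Q:-11/4):23/4,F:-15/4):19/8,X:19/8)
total length: 47/4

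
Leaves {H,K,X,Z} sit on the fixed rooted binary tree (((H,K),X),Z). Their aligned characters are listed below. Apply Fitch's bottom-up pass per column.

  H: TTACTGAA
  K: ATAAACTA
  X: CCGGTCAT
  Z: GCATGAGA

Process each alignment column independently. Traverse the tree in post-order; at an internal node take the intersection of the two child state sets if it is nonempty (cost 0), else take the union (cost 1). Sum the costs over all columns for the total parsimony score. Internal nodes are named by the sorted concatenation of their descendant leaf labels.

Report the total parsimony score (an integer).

15

site 0, node HK: H={T} ∪ K={A} → {A,T} (+1)
site 0, node HKX: HK={A,T} ∪ X={C} → {A,C,T} (+1)
site 0, node HKXZ: HKX={A,C,T} ∪ Z={G} → {A,C,G,T} (+1)
site 1, node HK: H={T} ∩ K={T} → {T} (+0)
site 1, node HKX: HK={T} ∪ X={C} → {C,T} (+1)
site 1, node HKXZ: HKX={C,T} ∩ Z={C} → {C} (+0)
site 2, node HK: H={A} ∩ K={A} → {A} (+0)
site 2, node HKX: HK={A} ∪ X={G} → {A,G} (+1)
site 2, node HKXZ: HKX={A,G} ∩ Z={A} → {A} (+0)
site 3, node HK: H={C} ∪ K={A} → {A,C} (+1)
site 3, node HKX: HK={A,C} ∪ X={G} → {A,C,G} (+1)
site 3, node HKXZ: HKX={A,C,G} ∪ Z={T} → {A,C,G,T} (+1)
site 4, node HK: H={T} ∪ K={A} → {A,T} (+1)
site 4, node HKX: HK={A,T} ∩ X={T} → {T} (+0)
site 4, node HKXZ: HKX={T} ∪ Z={G} → {G,T} (+1)
site 5, node HK: H={G} ∪ K={C} → {C,G} (+1)
site 5, node HKX: HK={C,G} ∩ X={C} → {C} (+0)
site 5, node HKXZ: HKX={C} ∪ Z={A} → {A,C} (+1)
site 6, node HK: H={A} ∪ K={T} → {A,T} (+1)
site 6, node HKX: HK={A,T} ∩ X={A} → {A} (+0)
site 6, node HKXZ: HKX={A} ∪ Z={G} → {A,G} (+1)
site 7, node HK: H={A} ∩ K={A} → {A} (+0)
site 7, node HKX: HK={A} ∪ X={T} → {A,T} (+1)
site 7, node HKXZ: HKX={A,T} ∩ Z={A} → {A} (+0)
per-site changes: [3, 1, 1, 3, 2, 2, 2, 1]; total = 15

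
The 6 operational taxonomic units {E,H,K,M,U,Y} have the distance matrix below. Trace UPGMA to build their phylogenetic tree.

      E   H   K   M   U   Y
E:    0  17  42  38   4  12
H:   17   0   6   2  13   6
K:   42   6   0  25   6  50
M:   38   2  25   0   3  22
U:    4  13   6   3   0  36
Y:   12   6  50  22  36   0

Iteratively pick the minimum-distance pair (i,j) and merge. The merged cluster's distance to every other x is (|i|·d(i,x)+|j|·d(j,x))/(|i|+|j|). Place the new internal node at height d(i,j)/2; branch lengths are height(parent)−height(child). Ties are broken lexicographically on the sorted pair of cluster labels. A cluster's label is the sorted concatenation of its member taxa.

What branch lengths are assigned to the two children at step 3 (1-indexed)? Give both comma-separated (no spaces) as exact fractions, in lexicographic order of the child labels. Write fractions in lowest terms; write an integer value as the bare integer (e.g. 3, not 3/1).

6,7

step 1: merge (H,M) at d=2; branch lengths H→1, M→1; new cluster HM
  updated: d(E,HM)=55/2, d(HM,K)=31/2, d(HM,U)=8, d(HM,Y)=14
step 2: merge (E,U) at d=4; branch lengths E→2, U→2; new cluster EU
  updated: d(EU,HM)=71/4, d(EU,K)=24, d(EU,Y)=24
step 3: merge (HM,Y) at d=14; branch lengths HM→6, Y→7; new cluster HMY
  updated: d(EU,HMY)=119/6, d(HMY,K)=27
step 4: merge (EU,HMY) at d=119/6; branch lengths EU→95/12, HMY→35/12; new cluster EHMUY
  updated: d(EHMUY,K)=129/5
step 5: merge (EHMUY,K) at d=129/5; branch lengths EHMUY→179/60, K→129/10; new cluster EHKMUY
final tree: (((E:2,U:2):95/12,((H:1,M:1):6,Y:7):35/12):179/60,K:129/10)
total length: 2743/60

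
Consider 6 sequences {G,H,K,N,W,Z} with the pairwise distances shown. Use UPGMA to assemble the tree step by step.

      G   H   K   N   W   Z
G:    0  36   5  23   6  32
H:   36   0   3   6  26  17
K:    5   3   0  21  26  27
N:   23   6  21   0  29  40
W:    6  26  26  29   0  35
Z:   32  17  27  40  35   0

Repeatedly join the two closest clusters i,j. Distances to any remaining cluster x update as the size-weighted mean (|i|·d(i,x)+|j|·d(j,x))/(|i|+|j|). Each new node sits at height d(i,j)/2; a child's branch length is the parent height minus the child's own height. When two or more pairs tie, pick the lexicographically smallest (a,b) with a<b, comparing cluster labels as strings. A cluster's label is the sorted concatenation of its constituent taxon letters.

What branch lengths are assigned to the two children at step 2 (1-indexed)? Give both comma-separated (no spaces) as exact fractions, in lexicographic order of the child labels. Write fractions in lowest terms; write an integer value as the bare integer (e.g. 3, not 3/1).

3,3

1. join H+K (d=3) ⇒ HK; edges |H|=3/2, |K|=3/2
  updated: d(G,HK)=41/2, d(HK,N)=27/2, d(HK,W)=26, d(HK,Z)=22
2. join G+W (d=6) ⇒ GW; edges |G|=3, |W|=3
  updated: d(GW,HK)=93/4, d(GW,N)=26, d(GW,Z)=67/2
3. join HK+N (d=27/2) ⇒ HKN; edges |HK|=21/4, |N|=27/4
  updated: d(GW,HKN)=145/6, d(HKN,Z)=28
4. join GW+HKN (d=145/6) ⇒ GHKNW; edges |GW|=109/12, |HKN|=16/3
  updated: d(GHKNW,Z)=151/5
5. join GHKNW+Z (d=151/5) ⇒ GHKNWZ; edges |GHKNW|=181/60, |Z|=151/10
final tree: (((G:3,W:3):109/12,((H:3/2,K:3/2):21/4,N:27/4):16/3):181/60,Z:151/10)
total length: 803/15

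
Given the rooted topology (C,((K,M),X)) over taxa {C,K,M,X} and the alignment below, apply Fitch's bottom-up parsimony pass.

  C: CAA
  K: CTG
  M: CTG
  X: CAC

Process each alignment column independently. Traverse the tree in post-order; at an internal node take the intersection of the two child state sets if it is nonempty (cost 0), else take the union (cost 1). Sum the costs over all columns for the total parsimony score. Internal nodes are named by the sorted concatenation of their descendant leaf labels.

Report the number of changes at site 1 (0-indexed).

1

site 0, node KM: K={C} ∩ M={C} → {C} (+0)
site 0, node KMX: KM={C} ∩ X={C} → {C} (+0)
site 0, node CKMX: C={C} ∩ KMX={C} → {C} (+0)
site 1, node KM: K={T} ∩ M={T} → {T} (+0)
site 1, node KMX: KM={T} ∪ X={A} → {A,T} (+1)
site 1, node CKMX: C={A} ∩ KMX={A,T} → {A} (+0)
site 2, node KM: K={G} ∩ M={G} → {G} (+0)
site 2, node KMX: KM={G} ∪ X={C} → {C,G} (+1)
site 2, node CKMX: C={A} ∪ KMX={C,G} → {A,C,G} (+1)
per-site changes: [0, 1, 2]; total = 3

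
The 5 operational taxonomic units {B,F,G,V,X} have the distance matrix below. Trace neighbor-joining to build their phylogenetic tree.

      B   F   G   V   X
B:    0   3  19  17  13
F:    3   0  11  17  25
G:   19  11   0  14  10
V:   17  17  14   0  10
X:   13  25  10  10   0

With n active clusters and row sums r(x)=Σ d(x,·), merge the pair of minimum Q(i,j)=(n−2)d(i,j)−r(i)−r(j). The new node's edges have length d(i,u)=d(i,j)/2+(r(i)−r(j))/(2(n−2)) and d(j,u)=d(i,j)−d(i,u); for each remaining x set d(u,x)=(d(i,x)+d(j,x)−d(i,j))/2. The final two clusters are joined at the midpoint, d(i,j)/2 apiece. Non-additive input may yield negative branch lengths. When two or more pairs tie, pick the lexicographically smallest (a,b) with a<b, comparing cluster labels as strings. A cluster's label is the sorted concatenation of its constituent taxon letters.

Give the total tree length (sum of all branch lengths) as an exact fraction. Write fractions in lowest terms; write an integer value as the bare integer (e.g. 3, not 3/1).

iteration 1: select B,F (d=3, Q=-99); attach at lengths (5/6, 13/6); label the merged cluster BF
  updated: d(BF,G)=27/2, d(BF,V)=31/2, d(BF,X)=35/2
iteration 2: select BF,G (d=27/2, Q=-57); attach at lengths (9, 9/2); label the merged cluster BFG
  updated: d(BFG,V)=8, d(BFG,X)=7
iteration 3: select BFG,V (d=8, Q=-25); attach at lengths (5/2, 11/2); label the merged cluster BFGV
  updated: d(BFGV,X)=9/2
iteration 4: select BFGV,X (d=9/2); attach at lengths (9/4, 9/4); label the merged cluster BFGVX
final tree: ((((B:5/6,F:13/6):9,G:9/2):5/2,V:11/2):9/4,X:9/4)
total length: 29

29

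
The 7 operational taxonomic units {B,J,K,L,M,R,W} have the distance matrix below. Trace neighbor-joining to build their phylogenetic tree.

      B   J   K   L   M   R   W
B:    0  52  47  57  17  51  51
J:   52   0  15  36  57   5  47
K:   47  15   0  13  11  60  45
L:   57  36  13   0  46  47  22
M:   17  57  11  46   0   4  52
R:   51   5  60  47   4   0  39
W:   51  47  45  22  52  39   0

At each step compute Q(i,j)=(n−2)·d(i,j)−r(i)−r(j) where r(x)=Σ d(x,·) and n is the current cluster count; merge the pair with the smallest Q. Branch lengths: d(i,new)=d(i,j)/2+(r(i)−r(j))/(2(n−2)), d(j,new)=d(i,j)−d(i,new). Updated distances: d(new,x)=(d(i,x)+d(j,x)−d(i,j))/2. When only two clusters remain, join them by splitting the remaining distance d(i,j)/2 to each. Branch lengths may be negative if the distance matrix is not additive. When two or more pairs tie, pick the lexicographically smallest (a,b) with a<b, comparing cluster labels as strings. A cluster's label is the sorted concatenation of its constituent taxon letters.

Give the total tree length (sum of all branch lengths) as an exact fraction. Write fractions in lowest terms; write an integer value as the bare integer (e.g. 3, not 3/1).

1553/16

step 1: merge (J,R) at d=5, Q=-393; branch lengths J→31/10, R→19/10; new cluster JR
  updated: d(B,JR)=49, d(JR,K)=35, d(JR,L)=39, d(JR,M)=28, d(JR,W)=81/2
step 2: merge (B,M) at d=17, Q=-307; branch lengths B→135/8, M→1/8; new cluster BM
  updated: d(BM,JR)=30, d(BM,K)=41/2, d(BM,L)=43, d(BM,W)=43
step 3: merge (L,W) at d=22, Q=-403/2; branch lengths L→65/12, W→199/12; new cluster LW
  updated: d(BM,LW)=32, d(JR,LW)=115/4, d(K,LW)=18
step 4: merge (BM,JR) at d=30, Q=-465/4; branch lengths BM→195/16, JR→285/16; new cluster BJMR
  updated: d(BJMR,K)=51/4, d(BJMR,LW)=123/8
step 5: merge (BJMR,K) at d=51/4, Q=-369/8; branch lengths BJMR→81/16, K→123/16; new cluster BJKMR
  updated: d(BJKMR,LW)=165/16
step 6: merge (BJKMR,LW) at d=165/16; branch lengths BJKMR→165/32, LW→165/32; new cluster BJKLMRW
final tree: ((((B:135/8,M:1/8):195/16,(J:31/10,R:19/10):285/16):81/16,K:123/16):165/32,(L:65/12,W:199/12):165/32)
total length: 1553/16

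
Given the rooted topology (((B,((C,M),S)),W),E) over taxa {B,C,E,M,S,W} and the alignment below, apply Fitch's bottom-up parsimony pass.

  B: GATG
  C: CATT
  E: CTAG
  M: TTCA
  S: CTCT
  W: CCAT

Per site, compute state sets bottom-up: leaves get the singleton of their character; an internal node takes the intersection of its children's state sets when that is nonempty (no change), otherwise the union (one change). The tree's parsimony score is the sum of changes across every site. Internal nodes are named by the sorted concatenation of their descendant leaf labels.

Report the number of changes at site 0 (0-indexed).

site 0, node CM: C={C} ∪ M={T} → {C,T} (+1)
site 0, node CMS: CM={C,T} ∩ S={C} → {C} (+0)
site 0, node BCMS: B={G} ∪ CMS={C} → {C,G} (+1)
site 0, node BCMSW: BCMS={C,G} ∩ W={C} → {C} (+0)
site 0, node BCEMSW: BCMSW={C} ∩ E={C} → {C} (+0)
site 1, node CM: C={A} ∪ M={T} → {A,T} (+1)
site 1, node CMS: CM={A,T} ∩ S={T} → {T} (+0)
site 1, node BCMS: B={A} ∪ CMS={T} → {A,T} (+1)
site 1, node BCMSW: BCMS={A,T} ∪ W={C} → {A,C,T} (+1)
site 1, node BCEMSW: BCMSW={A,C,T} ∩ E={T} → {T} (+0)
site 2, node CM: C={T} ∪ M={C} → {C,T} (+1)
site 2, node CMS: CM={C,T} ∩ S={C} → {C} (+0)
site 2, node BCMS: B={T} ∪ CMS={C} → {C,T} (+1)
site 2, node BCMSW: BCMS={C,T} ∪ W={A} → {A,C,T} (+1)
site 2, node BCEMSW: BCMSW={A,C,T} ∩ E={A} → {A} (+0)
site 3, node CM: C={T} ∪ M={A} → {A,T} (+1)
site 3, node CMS: CM={A,T} ∩ S={T} → {T} (+0)
site 3, node BCMS: B={G} ∪ CMS={T} → {G,T} (+1)
site 3, node BCMSW: BCMS={G,T} ∩ W={T} → {T} (+0)
site 3, node BCEMSW: BCMSW={T} ∪ E={G} → {G,T} (+1)
per-site changes: [2, 3, 3, 3]; total = 11

2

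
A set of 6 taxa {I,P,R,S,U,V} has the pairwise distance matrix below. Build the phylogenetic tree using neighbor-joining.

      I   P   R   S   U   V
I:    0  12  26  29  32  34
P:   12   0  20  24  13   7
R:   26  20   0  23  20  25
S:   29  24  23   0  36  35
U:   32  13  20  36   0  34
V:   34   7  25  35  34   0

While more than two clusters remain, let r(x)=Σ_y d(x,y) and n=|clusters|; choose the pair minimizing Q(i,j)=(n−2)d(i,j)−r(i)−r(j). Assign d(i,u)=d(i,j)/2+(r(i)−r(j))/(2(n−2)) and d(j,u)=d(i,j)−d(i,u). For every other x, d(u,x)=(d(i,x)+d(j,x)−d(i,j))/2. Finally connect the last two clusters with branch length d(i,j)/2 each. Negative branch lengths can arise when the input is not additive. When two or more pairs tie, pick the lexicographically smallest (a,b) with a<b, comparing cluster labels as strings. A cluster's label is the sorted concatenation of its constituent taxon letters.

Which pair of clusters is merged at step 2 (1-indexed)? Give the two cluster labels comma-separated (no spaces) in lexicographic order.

R,U

1. join P+V (d=7, Q=-183) ⇒ PV; edges |P|=-31/8, |V|=87/8
  updated: d(I,PV)=39/2, d(PV,R)=19, d(PV,S)=26, d(PV,U)=20
2. join R+U (d=20, Q=-136) ⇒ RU; edges |R|=20/3, |U|=40/3
  updated: d(I,RU)=19, d(PV,RU)=19/2, d(RU,S)=39/2
3. join I+S (d=29, Q=-84) ⇒ IS; edges |I|=51/4, |S|=65/4
  updated: d(IS,PV)=33/4, d(IS,RU)=19/4
4. join IS+PV (d=33/4, Q=-45/2) ⇒ IPSV; edges |IS|=7/4, |PV|=13/2
  updated: d(IPSV,RU)=3
5. join IPSV+RU (d=3) ⇒ IPRSUV; edges |IPSV|=3/2, |RU|=3/2
final tree: (((I:51/4,S:65/4):7/4,(P:-31/8,V:87/8):13/2):3/2,(R:20/3,U:40/3):3/2)
total length: 269/4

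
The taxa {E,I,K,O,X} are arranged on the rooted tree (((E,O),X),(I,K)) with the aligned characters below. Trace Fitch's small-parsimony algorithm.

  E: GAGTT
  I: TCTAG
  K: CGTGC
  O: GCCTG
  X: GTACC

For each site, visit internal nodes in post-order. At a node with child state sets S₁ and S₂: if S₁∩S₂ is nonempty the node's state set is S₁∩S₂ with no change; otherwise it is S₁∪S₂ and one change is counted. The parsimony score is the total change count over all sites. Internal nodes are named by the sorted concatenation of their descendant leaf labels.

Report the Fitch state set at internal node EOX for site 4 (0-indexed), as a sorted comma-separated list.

[col 0] EO: children E:{G}, O:{G} ∩→ {G}; cost 0
[col 0] EOX: children EO:{G}, X:{G} ∩→ {G}; cost 0
[col 0] IK: children I:{T}, K:{C} ∪→ {C,T}; cost 1
[col 0] EIKOX: children EOX:{G}, IK:{C,T} ∪→ {C,G,T}; cost 1
[col 1] EO: children E:{A}, O:{C} ∪→ {A,C}; cost 1
[col 1] EOX: children EO:{A,C}, X:{T} ∪→ {A,C,T}; cost 1
[col 1] IK: children I:{C}, K:{G} ∪→ {C,G}; cost 1
[col 1] EIKOX: children EOX:{A,C,T}, IK:{C,G} ∩→ {C}; cost 0
[col 2] EO: children E:{G}, O:{C} ∪→ {C,G}; cost 1
[col 2] EOX: children EO:{C,G}, X:{A} ∪→ {A,C,G}; cost 1
[col 2] IK: children I:{T}, K:{T} ∩→ {T}; cost 0
[col 2] EIKOX: children EOX:{A,C,G}, IK:{T} ∪→ {A,C,G,T}; cost 1
[col 3] EO: children E:{T}, O:{T} ∩→ {T}; cost 0
[col 3] EOX: children EO:{T}, X:{C} ∪→ {C,T}; cost 1
[col 3] IK: children I:{A}, K:{G} ∪→ {A,G}; cost 1
[col 3] EIKOX: children EOX:{C,T}, IK:{A,G} ∪→ {A,C,G,T}; cost 1
[col 4] EO: children E:{T}, O:{G} ∪→ {G,T}; cost 1
[col 4] EOX: children EO:{G,T}, X:{C} ∪→ {C,G,T}; cost 1
[col 4] IK: children I:{G}, K:{C} ∪→ {C,G}; cost 1
[col 4] EIKOX: children EOX:{C,G,T}, IK:{C,G} ∩→ {C,G}; cost 0
per-site changes: [2, 3, 3, 3, 3]; total = 14

C,G,T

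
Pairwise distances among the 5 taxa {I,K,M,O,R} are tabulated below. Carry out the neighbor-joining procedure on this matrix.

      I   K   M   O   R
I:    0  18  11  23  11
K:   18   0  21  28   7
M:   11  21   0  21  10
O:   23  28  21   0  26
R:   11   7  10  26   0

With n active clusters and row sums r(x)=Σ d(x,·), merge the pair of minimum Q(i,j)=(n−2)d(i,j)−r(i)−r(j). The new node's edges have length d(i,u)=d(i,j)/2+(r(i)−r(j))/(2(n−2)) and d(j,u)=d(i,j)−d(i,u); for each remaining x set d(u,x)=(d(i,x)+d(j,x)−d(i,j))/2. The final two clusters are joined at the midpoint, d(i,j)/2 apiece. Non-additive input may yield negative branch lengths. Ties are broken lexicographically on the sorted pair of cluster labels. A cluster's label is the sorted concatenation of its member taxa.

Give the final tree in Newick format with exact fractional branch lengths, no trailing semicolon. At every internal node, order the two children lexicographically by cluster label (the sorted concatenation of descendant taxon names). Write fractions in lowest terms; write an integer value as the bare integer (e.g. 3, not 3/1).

step 1: merge (K,R) at d=7, Q=-107; branch lengths K→41/6, R→1/6; new cluster KR
  updated: d(I,KR)=11, d(KR,M)=12, d(KR,O)=47/2
step 2: merge (I,KR) at d=11, Q=-139/2; branch lengths I→41/8, KR→47/8; new cluster IKR
  updated: d(IKR,M)=6, d(IKR,O)=71/4
step 3: merge (IKR,M) at d=6, Q=-179/4; branch lengths IKR→11/8, M→37/8; new cluster IKMR
  updated: d(IKMR,O)=131/8
step 4: merge (IKMR,O) at d=131/8; branch lengths IKMR→131/16, O→131/16; new cluster IKMOR
final tree: (((I:41/8,(K:41/6,R:1/6):47/8):11/8,M:37/8):131/16,O:131/16)
total length: 323/8

(((I:41/8,(K:41/6,R:1/6):47/8):11/8,M:37/8):131/16,O:131/16)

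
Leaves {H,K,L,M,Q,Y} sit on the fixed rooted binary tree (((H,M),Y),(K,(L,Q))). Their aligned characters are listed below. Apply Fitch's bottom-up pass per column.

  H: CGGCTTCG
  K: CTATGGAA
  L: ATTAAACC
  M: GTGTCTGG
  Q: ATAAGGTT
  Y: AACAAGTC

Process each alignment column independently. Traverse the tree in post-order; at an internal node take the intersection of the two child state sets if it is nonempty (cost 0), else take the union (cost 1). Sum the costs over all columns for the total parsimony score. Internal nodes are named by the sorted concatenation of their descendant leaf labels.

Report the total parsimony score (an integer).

site 0, node HM: H={C} ∪ M={G} → {C,G} (+1)
site 0, node HMY: HM={C,G} ∪ Y={A} → {A,C,G} (+1)
site 0, node LQ: L={A} ∩ Q={A} → {A} (+0)
site 0, node KLQ: K={C} ∪ LQ={A} → {A,C} (+1)
site 0, node HKLMQY: HMY={A,C,G} ∩ KLQ={A,C} → {A,C} (+0)
site 1, node HM: H={G} ∪ M={T} → {G,T} (+1)
site 1, node HMY: HM={G,T} ∪ Y={A} → {A,G,T} (+1)
site 1, node LQ: L={T} ∩ Q={T} → {T} (+0)
site 1, node KLQ: K={T} ∩ LQ={T} → {T} (+0)
site 1, node HKLMQY: HMY={A,G,T} ∩ KLQ={T} → {T} (+0)
site 2, node HM: H={G} ∩ M={G} → {G} (+0)
site 2, node HMY: HM={G} ∪ Y={C} → {C,G} (+1)
site 2, node LQ: L={T} ∪ Q={A} → {A,T} (+1)
site 2, node KLQ: K={A} ∩ LQ={A,T} → {A} (+0)
site 2, node HKLMQY: HMY={C,G} ∪ KLQ={A} → {A,C,G} (+1)
site 3, node HM: H={C} ∪ M={T} → {C,T} (+1)
site 3, node HMY: HM={C,T} ∪ Y={A} → {A,C,T} (+1)
site 3, node LQ: L={A} ∩ Q={A} → {A} (+0)
site 3, node KLQ: K={T} ∪ LQ={A} → {A,T} (+1)
site 3, node HKLMQY: HMY={A,C,T} ∩ KLQ={A,T} → {A,T} (+0)
site 4, node HM: H={T} ∪ M={C} → {C,T} (+1)
site 4, node HMY: HM={C,T} ∪ Y={A} → {A,C,T} (+1)
site 4, node LQ: L={A} ∪ Q={G} → {A,G} (+1)
site 4, node KLQ: K={G} ∩ LQ={A,G} → {G} (+0)
site 4, node HKLMQY: HMY={A,C,T} ∪ KLQ={G} → {A,C,G,T} (+1)
site 5, node HM: H={T} ∩ M={T} → {T} (+0)
site 5, node HMY: HM={T} ∪ Y={G} → {G,T} (+1)
site 5, node LQ: L={A} ∪ Q={G} → {A,G} (+1)
site 5, node KLQ: K={G} ∩ LQ={A,G} → {G} (+0)
site 5, node HKLMQY: HMY={G,T} ∩ KLQ={G} → {G} (+0)
site 6, node HM: H={C} ∪ M={G} → {C,G} (+1)
site 6, node HMY: HM={C,G} ∪ Y={T} → {C,G,T} (+1)
site 6, node LQ: L={C} ∪ Q={T} → {C,T} (+1)
site 6, node KLQ: K={A} ∪ LQ={C,T} → {A,C,T} (+1)
site 6, node HKLMQY: HMY={C,G,T} ∩ KLQ={A,C,T} → {C,T} (+0)
site 7, node HM: H={G} ∩ M={G} → {G} (+0)
site 7, node HMY: HM={G} ∪ Y={C} → {C,G} (+1)
site 7, node LQ: L={C} ∪ Q={T} → {C,T} (+1)
site 7, node KLQ: K={A} ∪ LQ={C,T} → {A,C,T} (+1)
site 7, node HKLMQY: HMY={C,G} ∩ KLQ={A,C,T} → {C} (+0)
per-site changes: [3, 2, 3, 3, 4, 2, 4, 3]; total = 24

24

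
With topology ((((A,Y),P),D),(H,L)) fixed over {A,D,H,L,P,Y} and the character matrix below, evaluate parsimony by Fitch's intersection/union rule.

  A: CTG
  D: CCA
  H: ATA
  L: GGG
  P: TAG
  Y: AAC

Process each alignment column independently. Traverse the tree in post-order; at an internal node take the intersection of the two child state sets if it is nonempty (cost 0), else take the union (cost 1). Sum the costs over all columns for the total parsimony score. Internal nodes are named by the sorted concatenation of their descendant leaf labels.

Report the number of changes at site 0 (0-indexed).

4

AY@0: {C} ∪ {A} = {A,C} (union, +1)
APY@0: {A,C} ∪ {T} = {A,C,T} (union, +1)
ADPY@0: {A,C,T} ∩ {C} = {C} (intersection, +0)
HL@0: {A} ∪ {G} = {A,G} (union, +1)
ADHLPY@0: {C} ∪ {A,G} = {A,C,G} (union, +1)
AY@1: {T} ∪ {A} = {A,T} (union, +1)
APY@1: {A,T} ∩ {A} = {A} (intersection, +0)
ADPY@1: {A} ∪ {C} = {A,C} (union, +1)
HL@1: {T} ∪ {G} = {G,T} (union, +1)
ADHLPY@1: {A,C} ∪ {G,T} = {A,C,G,T} (union, +1)
AY@2: {G} ∪ {C} = {C,G} (union, +1)
APY@2: {C,G} ∩ {G} = {G} (intersection, +0)
ADPY@2: {G} ∪ {A} = {A,G} (union, +1)
HL@2: {A} ∪ {G} = {A,G} (union, +1)
ADHLPY@2: {A,G} ∩ {A,G} = {A,G} (intersection, +0)
per-site changes: [4, 4, 3]; total = 11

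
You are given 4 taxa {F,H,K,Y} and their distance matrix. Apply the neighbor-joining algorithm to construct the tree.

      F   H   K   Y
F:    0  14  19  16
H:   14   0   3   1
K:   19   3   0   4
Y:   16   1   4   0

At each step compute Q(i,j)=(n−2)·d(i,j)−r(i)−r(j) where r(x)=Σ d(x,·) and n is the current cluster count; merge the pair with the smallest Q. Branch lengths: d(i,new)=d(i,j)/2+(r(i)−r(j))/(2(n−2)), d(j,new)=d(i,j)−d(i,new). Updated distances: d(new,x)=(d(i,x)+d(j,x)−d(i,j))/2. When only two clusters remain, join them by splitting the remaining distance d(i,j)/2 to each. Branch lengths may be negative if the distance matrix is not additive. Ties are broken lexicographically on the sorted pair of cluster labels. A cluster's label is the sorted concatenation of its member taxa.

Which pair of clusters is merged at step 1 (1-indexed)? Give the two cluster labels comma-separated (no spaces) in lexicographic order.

1. join F+H (d=14, Q=-39) ⇒ FH; edges |F|=59/4, |H|=-3/4
  updated: d(FH,K)=4, d(FH,Y)=3/2
2. join FH+K (d=4, Q=-19/2) ⇒ FHK; edges |FH|=3/4, |K|=13/4
  updated: d(FHK,Y)=3/4
3. join FHK+Y (d=3/4) ⇒ FHKY; edges |FHK|=3/8, |Y|=3/8
final tree: (((F:59/4,H:-3/4):3/4,K:13/4):3/8,Y:3/8)
total length: 75/4

F,H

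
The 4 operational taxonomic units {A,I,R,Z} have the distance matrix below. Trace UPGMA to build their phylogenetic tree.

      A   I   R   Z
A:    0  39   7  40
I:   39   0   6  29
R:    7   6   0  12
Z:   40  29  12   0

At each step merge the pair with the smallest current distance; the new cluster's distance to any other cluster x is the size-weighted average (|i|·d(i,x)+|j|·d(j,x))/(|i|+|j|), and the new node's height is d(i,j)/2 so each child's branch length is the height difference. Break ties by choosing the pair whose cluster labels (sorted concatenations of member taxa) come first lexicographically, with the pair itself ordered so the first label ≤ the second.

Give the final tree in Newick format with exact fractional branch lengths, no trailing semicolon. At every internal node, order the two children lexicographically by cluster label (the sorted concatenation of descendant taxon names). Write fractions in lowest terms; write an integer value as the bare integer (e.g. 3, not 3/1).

(A:43/3,((I:3,R:3):29/4,Z:41/4):49/12)

step 1: merge (I,R) at d=6; branch lengths I→3, R→3; new cluster IR
  updated: d(A,IR)=23, d(IR,Z)=41/2
step 2: merge (IR,Z) at d=41/2; branch lengths IR→29/4, Z→41/4; new cluster IRZ
  updated: d(A,IRZ)=86/3
step 3: merge (A,IRZ) at d=86/3; branch lengths A→43/3, IRZ→49/12; new cluster AIRZ
final tree: (A:43/3,((I:3,R:3):29/4,Z:41/4):49/12)
total length: 503/12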